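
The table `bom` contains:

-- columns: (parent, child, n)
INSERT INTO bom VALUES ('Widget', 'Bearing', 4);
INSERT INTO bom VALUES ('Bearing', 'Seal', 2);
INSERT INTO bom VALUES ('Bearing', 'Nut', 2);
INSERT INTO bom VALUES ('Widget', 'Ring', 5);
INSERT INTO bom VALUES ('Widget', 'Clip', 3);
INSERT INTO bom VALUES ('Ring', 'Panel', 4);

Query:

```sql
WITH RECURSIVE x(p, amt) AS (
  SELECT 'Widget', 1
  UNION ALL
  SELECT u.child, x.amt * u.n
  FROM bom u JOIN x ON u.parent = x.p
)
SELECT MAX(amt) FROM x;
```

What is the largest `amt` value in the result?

20

Base: (Widget, amt=1).
Iteration 1: components of {Widget} -> Bearing = 1*4 = 4, Clip = 1*3 = 3, Ring = 1*5 = 5.
Iteration 2: components of {Bearing,Clip,Ring} -> Nut = 4*2 = 8, Panel = 5*4 = 20, Seal = 4*2 = 8.
Iteration 3: no further components; recursion stops.
amt values: 1, 4, 5, 3, 8, 8, 20; the maximum is 20.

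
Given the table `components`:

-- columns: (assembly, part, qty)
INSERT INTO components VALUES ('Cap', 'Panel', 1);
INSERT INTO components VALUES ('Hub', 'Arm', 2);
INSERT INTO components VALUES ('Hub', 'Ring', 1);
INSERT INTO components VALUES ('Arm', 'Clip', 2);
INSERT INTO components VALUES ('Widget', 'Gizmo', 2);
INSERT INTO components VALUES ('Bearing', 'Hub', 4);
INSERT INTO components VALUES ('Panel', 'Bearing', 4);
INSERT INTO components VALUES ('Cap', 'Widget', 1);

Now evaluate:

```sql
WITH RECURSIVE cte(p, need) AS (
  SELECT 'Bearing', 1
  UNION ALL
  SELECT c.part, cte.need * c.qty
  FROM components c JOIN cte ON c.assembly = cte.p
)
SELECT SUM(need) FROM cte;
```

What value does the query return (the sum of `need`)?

33

Base: (Bearing, need=1).
Iteration 1: components of {Bearing} -> Hub = 1*4 = 4.
Iteration 2: components of {Hub} -> Arm = 4*2 = 8, Ring = 4*1 = 4.
Iteration 3: components of {Arm,Ring} -> Clip = 8*2 = 16.
Iteration 4: no further components; recursion stops.
SUM(need) = 1 + 4 + 8 + 4 + 16 = 33.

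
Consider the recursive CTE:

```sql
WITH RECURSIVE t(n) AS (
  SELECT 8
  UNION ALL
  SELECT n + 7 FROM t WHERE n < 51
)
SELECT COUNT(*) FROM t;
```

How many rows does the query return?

Base: n=8.
Iteration 1: 8 < 51 holds -> n = 8 + 7 = 15.
Iteration 2: 15 < 51 holds -> n = 15 + 7 = 22.
Iteration 3: 22 < 51 holds -> n = 22 + 7 = 29.
Iteration 4: 29 < 51 holds -> n = 29 + 7 = 36.
Iteration 5: 36 < 51 holds -> n = 36 + 7 = 43.
Iteration 6: 43 < 51 holds -> n = 43 + 7 = 50.
Iteration 7: 50 < 51 holds -> n = 50 + 7 = 57.
Iteration 8: 57 < 51 fails; recursion stops.
Total rows emitted: 8.

8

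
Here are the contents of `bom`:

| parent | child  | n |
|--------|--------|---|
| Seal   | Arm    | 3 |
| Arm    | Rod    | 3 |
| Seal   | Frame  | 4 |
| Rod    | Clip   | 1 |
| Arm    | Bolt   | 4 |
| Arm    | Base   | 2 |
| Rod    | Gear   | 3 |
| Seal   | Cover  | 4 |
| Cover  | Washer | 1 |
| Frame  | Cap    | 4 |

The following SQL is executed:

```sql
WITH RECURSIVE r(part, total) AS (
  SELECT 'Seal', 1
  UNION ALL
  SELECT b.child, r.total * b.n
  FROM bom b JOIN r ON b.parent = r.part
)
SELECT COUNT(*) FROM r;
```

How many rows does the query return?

Base: (Seal, total=1).
Iteration 1: components of {Seal} -> Arm = 1*3 = 3, Cover = 1*4 = 4, Frame = 1*4 = 4.
Iteration 2: components of {Arm,Cover,Frame} -> Base = 3*2 = 6, Bolt = 3*4 = 12, Cap = 4*4 = 16, Rod = 3*3 = 9, Washer = 4*1 = 4.
Iteration 3: components of {Base,Bolt,Cap,Rod,Washer} -> Clip = 9*1 = 9, Gear = 9*3 = 27.
Iteration 4: no further components; recursion stops.
Total rows emitted: 11.

11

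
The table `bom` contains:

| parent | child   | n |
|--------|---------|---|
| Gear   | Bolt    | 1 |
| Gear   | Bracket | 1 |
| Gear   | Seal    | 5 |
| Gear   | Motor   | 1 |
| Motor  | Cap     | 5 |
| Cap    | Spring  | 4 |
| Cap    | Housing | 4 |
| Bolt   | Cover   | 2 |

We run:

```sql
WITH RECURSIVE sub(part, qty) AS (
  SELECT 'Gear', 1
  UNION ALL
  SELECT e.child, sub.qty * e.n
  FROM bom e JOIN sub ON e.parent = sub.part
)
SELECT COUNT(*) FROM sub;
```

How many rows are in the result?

Base: (Gear, qty=1).
Iteration 1: components of {Gear} -> Bolt = 1*1 = 1, Bracket = 1*1 = 1, Motor = 1*1 = 1, Seal = 1*5 = 5.
Iteration 2: components of {Bolt,Bracket,Motor,Seal} -> Cap = 1*5 = 5, Cover = 1*2 = 2.
Iteration 3: components of {Cap,Cover} -> Housing = 5*4 = 20, Spring = 5*4 = 20.
Iteration 4: no further components; recursion stops.
Total rows emitted: 9.

9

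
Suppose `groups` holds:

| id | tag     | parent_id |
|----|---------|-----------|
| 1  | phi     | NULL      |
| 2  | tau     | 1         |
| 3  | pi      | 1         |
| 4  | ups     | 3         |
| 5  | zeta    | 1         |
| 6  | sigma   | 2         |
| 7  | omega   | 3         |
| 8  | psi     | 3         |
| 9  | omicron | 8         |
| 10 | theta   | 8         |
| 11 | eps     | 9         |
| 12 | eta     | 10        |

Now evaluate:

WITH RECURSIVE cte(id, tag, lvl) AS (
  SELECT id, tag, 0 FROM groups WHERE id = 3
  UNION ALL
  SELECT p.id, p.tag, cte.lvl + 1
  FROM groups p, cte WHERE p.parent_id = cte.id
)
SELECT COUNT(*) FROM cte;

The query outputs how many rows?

Base: id=3 (pi) at lvl 0.
Iteration 1: rows with parent_id in {3} -> ups (id 4, lvl 1), omega (id 7, lvl 1), psi (id 8, lvl 1).
Iteration 2: rows with parent_id in {4,7,8} -> omicron (id 9, lvl 2), theta (id 10, lvl 2).
Iteration 3: rows with parent_id in {9,10} -> eps (id 11, lvl 3), eta (id 12, lvl 3).
Iteration 4: no rows with parent_id in {11,12}; recursion stops.
Total rows emitted: 8.

8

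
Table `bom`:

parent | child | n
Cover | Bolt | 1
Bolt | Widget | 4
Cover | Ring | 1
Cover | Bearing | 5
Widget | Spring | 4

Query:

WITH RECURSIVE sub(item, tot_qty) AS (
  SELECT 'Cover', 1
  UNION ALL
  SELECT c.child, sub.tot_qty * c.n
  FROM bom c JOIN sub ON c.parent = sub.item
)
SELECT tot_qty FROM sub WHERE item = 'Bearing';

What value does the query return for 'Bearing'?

5

Base: (Cover, tot_qty=1).
Iteration 1: components of {Cover} -> Bearing = 1*5 = 5, Bolt = 1*1 = 1, Ring = 1*1 = 1.
Iteration 2: components of {Bearing,Bolt,Ring} -> Widget = 1*4 = 4.
Iteration 3: components of {Widget} -> Spring = 4*4 = 16.
Iteration 4: no further components; recursion stops.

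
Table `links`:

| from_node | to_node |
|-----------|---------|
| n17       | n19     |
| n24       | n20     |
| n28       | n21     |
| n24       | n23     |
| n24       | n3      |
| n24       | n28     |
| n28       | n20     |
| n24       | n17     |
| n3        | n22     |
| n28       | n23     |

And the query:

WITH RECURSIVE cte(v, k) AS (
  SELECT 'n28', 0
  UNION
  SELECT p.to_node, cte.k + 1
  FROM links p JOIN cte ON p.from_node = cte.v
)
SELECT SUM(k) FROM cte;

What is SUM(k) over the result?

3

Base: (n28, k=0).
Iteration 1: edges from {n28} -> (n20, k=1), (n21, k=1), (n23, k=1).
Iteration 2: no outgoing edges from {n20,n21,n23}; recursion stops.
SUM(k) = 0 + 1 + 1 + 1 = 3.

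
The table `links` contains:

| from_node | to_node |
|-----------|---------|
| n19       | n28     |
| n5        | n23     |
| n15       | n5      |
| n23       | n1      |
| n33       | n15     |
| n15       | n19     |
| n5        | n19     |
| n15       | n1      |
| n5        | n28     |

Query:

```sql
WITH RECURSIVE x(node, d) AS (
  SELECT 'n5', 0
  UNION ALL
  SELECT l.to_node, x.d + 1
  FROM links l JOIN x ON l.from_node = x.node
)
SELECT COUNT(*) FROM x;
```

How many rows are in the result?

Base: (n5, d=0).
Iteration 1: edges from {n5} -> (n19, d=1), (n23, d=1), (n28, d=1).
Iteration 2: edges from {n19,n23,n28} -> (n1, d=2), (n28, d=2).
Iteration 3: no outgoing edges from {n1,n28}; recursion stops.
Total rows emitted: 6.

6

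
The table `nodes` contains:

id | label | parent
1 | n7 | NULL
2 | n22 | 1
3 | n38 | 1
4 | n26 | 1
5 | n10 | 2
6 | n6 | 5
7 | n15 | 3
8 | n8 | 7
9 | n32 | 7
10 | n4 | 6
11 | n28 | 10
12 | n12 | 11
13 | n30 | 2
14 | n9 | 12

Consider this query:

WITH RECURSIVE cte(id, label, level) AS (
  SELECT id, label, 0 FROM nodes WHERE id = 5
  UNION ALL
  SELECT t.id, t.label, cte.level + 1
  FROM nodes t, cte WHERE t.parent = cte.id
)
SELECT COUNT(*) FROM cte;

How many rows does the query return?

6

Base: id=5 (n10) at level 0.
Iteration 1: rows with parent in {5} -> n6 (id 6, level 1).
Iteration 2: rows with parent in {6} -> n4 (id 10, level 2).
Iteration 3: rows with parent in {10} -> n28 (id 11, level 3).
Iteration 4: rows with parent in {11} -> n12 (id 12, level 4).
Iteration 5: rows with parent in {12} -> n9 (id 14, level 5).
Iteration 6: no rows with parent in {14}; recursion stops.
Total rows emitted: 6.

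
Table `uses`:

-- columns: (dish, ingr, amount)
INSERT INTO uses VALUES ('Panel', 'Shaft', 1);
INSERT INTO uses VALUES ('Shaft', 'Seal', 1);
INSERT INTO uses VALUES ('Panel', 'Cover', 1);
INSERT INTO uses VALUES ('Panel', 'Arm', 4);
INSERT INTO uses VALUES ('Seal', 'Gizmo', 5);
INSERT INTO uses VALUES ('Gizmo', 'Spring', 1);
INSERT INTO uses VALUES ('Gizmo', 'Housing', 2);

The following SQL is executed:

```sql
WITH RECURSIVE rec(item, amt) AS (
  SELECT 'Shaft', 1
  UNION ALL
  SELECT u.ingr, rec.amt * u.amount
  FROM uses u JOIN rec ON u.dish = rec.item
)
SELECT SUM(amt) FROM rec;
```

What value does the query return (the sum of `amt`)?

Base: (Shaft, amt=1).
Iteration 1: components of {Shaft} -> Seal = 1*1 = 1.
Iteration 2: components of {Seal} -> Gizmo = 1*5 = 5.
Iteration 3: components of {Gizmo} -> Housing = 5*2 = 10, Spring = 5*1 = 5.
Iteration 4: no further components; recursion stops.
SUM(amt) = 1 + 1 + 5 + 5 + 10 = 22.

22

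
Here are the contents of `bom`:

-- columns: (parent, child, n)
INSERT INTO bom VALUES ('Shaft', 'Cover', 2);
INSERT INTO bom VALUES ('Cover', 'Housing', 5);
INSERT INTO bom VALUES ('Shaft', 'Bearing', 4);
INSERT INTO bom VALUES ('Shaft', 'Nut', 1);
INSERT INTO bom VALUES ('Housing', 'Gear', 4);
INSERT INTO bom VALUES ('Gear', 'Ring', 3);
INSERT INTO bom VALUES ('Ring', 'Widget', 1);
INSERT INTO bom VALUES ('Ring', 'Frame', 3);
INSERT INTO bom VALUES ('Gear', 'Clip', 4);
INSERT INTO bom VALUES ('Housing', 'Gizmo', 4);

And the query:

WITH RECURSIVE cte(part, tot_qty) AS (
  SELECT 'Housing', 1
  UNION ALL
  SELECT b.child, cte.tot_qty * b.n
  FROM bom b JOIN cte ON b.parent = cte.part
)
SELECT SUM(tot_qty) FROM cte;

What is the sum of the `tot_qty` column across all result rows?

85

Base: (Housing, tot_qty=1).
Iteration 1: components of {Housing} -> Gear = 1*4 = 4, Gizmo = 1*4 = 4.
Iteration 2: components of {Gear,Gizmo} -> Clip = 4*4 = 16, Ring = 4*3 = 12.
Iteration 3: components of {Clip,Ring} -> Frame = 12*3 = 36, Widget = 12*1 = 12.
Iteration 4: no further components; recursion stops.
SUM(tot_qty) = 1 + 4 + 4 + 12 + 16 + 12 + 36 = 85.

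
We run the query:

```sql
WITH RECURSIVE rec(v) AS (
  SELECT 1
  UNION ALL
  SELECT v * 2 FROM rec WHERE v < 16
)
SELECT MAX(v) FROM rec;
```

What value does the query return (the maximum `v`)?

16

Base: v=1.
Iteration 1: 1 < 16 holds -> v = 1 * 2 = 2.
Iteration 2: 2 < 16 holds -> v = 2 * 2 = 4.
Iteration 3: 4 < 16 holds -> v = 4 * 2 = 8.
Iteration 4: 8 < 16 holds -> v = 8 * 2 = 16.
Iteration 5: 16 < 16 fails; recursion stops.
v values: 1, 2, 4, 8, 16; the maximum is 16.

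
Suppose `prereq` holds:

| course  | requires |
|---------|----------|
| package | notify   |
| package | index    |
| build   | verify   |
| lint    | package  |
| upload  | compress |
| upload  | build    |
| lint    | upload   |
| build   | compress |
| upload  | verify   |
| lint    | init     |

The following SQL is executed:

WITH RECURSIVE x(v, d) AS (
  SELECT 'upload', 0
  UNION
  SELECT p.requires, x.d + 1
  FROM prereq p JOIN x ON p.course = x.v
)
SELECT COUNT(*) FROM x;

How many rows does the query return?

Base: (upload, d=0).
Iteration 1: edges from {upload} -> (build, d=1), (compress, d=1), (verify, d=1).
Iteration 2: edges from {build,compress,verify} -> (compress, d=2), (verify, d=2).
Iteration 3: no outgoing edges from {compress,verify}; recursion stops.
Total rows emitted: 6.

6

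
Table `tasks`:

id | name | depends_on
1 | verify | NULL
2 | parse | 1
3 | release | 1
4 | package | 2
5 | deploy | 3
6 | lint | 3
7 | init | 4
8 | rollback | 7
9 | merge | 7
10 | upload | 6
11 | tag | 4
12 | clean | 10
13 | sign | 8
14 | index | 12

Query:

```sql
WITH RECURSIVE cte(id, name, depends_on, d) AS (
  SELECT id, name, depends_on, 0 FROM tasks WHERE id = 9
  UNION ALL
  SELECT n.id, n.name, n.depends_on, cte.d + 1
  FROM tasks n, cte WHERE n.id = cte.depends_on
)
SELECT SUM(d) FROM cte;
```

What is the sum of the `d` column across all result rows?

Base: id=9 (merge), depends_on=7, d 0.
Iteration 1: join on id=7 -> init (id 7, depends_on=4, d 1).
Iteration 2: join on id=4 -> package (id 4, depends_on=2, d 2).
Iteration 3: join on id=2 -> parse (id 2, depends_on=1, d 3).
Iteration 4: join on id=1 -> verify (id 1, depends_on=NULL, d 4).
Iteration 5: depends_on is NULL; no match; recursion stops.
SUM(d) = 0 + 1 + 2 + 3 + 4 = 10.

10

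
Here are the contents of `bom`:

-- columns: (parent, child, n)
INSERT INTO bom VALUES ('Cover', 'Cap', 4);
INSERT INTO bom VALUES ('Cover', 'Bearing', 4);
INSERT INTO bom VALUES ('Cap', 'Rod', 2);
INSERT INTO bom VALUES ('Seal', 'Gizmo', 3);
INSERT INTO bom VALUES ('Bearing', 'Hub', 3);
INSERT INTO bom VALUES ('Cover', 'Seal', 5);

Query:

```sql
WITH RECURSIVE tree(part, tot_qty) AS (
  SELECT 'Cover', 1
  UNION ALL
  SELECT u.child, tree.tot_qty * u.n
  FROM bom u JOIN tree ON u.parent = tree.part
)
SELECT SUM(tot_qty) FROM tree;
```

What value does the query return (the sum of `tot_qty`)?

49

Base: (Cover, tot_qty=1).
Iteration 1: components of {Cover} -> Bearing = 1*4 = 4, Cap = 1*4 = 4, Seal = 1*5 = 5.
Iteration 2: components of {Bearing,Cap,Seal} -> Gizmo = 5*3 = 15, Hub = 4*3 = 12, Rod = 4*2 = 8.
Iteration 3: no further components; recursion stops.
SUM(tot_qty) = 1 + 5 + 4 + 4 + 15 + 12 + 8 = 49.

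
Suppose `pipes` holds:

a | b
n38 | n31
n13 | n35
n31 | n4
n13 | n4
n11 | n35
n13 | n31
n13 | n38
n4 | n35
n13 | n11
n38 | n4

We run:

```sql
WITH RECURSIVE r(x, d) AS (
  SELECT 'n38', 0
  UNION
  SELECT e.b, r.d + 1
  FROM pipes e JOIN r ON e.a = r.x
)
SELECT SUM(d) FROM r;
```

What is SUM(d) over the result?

Base: (n38, d=0).
Iteration 1: edges from {n38} -> (n31, d=1), (n4, d=1).
Iteration 2: edges from {n31,n4} -> (n35, d=2), (n4, d=2).
Iteration 3: edges from {n35,n4} -> (n35, d=3).
Iteration 4: no outgoing edges from {n35}; recursion stops.
SUM(d) = 0 + 1 + 1 + 2 + 2 + 3 = 9.

9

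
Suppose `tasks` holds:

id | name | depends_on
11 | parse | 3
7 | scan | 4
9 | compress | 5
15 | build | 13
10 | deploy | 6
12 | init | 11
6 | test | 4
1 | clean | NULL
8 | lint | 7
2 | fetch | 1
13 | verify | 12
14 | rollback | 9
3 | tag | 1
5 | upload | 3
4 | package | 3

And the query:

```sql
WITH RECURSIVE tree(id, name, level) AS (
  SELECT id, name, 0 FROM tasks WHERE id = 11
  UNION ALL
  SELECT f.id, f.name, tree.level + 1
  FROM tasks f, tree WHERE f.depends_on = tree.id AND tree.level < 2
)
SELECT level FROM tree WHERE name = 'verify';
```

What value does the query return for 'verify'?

2

Base: id=11 (parse) at level 0.
Iteration 1: rows with depends_on in {11} -> init (id 12, level 1).
Iteration 2: rows with depends_on in {12} -> verify (id 13, level 2).
Iteration 3: level < 2 fails for all current rows; recursion stops.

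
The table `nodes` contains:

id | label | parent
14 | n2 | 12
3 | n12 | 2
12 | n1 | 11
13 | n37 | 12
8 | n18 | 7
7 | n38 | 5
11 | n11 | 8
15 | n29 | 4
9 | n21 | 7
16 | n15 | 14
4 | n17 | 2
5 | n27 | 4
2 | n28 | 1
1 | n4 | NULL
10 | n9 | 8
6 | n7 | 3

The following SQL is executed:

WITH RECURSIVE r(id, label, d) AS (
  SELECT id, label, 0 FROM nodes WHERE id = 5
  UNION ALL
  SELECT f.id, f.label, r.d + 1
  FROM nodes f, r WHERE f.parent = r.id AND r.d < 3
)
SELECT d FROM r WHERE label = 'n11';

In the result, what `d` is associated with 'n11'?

Base: id=5 (n27) at d 0.
Iteration 1: rows with parent in {5} -> n38 (id 7, d 1).
Iteration 2: rows with parent in {7} -> n18 (id 8, d 2), n21 (id 9, d 2).
Iteration 3: rows with parent in {8,9} -> n9 (id 10, d 3), n11 (id 11, d 3).
Iteration 4: d < 3 fails for all current rows; recursion stops.

3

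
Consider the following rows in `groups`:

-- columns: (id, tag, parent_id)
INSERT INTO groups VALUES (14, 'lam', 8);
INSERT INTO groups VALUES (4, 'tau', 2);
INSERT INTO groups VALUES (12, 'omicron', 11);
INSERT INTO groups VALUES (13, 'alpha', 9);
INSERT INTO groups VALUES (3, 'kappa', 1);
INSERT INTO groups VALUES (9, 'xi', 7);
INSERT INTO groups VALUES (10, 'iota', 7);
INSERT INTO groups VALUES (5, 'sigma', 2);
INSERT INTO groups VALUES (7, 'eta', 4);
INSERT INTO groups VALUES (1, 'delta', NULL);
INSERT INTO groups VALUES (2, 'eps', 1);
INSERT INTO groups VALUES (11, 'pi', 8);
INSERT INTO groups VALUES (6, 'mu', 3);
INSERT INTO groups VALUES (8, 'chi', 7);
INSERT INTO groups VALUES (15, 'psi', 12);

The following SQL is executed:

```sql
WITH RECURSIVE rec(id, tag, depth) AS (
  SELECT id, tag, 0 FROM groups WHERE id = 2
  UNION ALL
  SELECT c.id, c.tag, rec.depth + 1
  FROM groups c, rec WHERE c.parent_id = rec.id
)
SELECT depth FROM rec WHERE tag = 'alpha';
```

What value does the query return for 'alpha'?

Base: id=2 (eps) at depth 0.
Iteration 1: rows with parent_id in {2} -> tau (id 4, depth 1), sigma (id 5, depth 1).
Iteration 2: rows with parent_id in {4,5} -> eta (id 7, depth 2).
Iteration 3: rows with parent_id in {7} -> chi (id 8, depth 3), xi (id 9, depth 3), iota (id 10, depth 3).
Iteration 4: rows with parent_id in {8,9,10} -> pi (id 11, depth 4), alpha (id 13, depth 4), lam (id 14, depth 4).
Iteration 5: rows with parent_id in {11,13,14} -> omicron (id 12, depth 5).
Iteration 6: rows with parent_id in {12} -> psi (id 15, depth 6).
Iteration 7: no rows with parent_id in {15}; recursion stops.

4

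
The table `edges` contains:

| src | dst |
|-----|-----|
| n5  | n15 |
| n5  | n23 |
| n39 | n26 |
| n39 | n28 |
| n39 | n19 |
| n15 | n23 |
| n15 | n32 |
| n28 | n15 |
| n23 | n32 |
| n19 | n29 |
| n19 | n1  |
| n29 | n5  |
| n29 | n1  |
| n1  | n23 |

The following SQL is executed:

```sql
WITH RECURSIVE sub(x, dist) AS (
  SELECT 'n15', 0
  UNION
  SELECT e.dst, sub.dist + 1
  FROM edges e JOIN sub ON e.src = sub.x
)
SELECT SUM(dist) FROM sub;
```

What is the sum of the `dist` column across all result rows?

Base: (n15, dist=0).
Iteration 1: edges from {n15} -> (n23, dist=1), (n32, dist=1).
Iteration 2: edges from {n23,n32} -> (n32, dist=2).
Iteration 3: no outgoing edges from {n32}; recursion stops.
SUM(dist) = 0 + 1 + 1 + 2 = 4.

4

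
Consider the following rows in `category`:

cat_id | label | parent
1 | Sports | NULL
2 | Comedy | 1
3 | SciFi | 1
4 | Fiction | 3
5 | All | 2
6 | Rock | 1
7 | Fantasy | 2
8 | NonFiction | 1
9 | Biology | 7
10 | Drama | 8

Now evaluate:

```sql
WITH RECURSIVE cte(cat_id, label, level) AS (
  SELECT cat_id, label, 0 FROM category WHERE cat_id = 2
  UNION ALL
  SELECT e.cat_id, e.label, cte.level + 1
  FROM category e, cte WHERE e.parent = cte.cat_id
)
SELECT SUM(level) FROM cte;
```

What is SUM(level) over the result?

Base: cat_id=2 (Comedy) at level 0.
Iteration 1: rows with parent in {2} -> All (id 5, level 1), Fantasy (id 7, level 1).
Iteration 2: rows with parent in {5,7} -> Biology (id 9, level 2).
Iteration 3: no rows with parent in {9}; recursion stops.
SUM(level) = 0 + 1 + 1 + 2 = 4.

4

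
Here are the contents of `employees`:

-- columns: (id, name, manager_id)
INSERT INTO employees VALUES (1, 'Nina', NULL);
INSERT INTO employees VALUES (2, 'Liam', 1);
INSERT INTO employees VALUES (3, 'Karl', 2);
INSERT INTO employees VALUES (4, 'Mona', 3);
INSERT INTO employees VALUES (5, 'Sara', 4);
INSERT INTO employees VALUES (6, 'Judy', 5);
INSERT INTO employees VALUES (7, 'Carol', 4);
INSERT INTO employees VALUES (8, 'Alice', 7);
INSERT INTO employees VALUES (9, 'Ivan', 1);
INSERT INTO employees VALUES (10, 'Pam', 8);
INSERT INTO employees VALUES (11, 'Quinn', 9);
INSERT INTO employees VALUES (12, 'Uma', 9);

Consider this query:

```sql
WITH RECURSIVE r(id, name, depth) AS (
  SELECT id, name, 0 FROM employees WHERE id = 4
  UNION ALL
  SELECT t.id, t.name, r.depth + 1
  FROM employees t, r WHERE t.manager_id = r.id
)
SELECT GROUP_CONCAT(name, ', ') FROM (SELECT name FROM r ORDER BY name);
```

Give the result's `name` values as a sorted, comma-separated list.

Base: id=4 (Mona) at depth 0.
Iteration 1: rows with manager_id in {4} -> Sara (id 5, depth 1), Carol (id 7, depth 1).
Iteration 2: rows with manager_id in {5,7} -> Judy (id 6, depth 2), Alice (id 8, depth 2).
Iteration 3: rows with manager_id in {6,8} -> Pam (id 10, depth 3).
Iteration 4: no rows with manager_id in {10}; recursion stops.

Alice, Carol, Judy, Mona, Pam, Sara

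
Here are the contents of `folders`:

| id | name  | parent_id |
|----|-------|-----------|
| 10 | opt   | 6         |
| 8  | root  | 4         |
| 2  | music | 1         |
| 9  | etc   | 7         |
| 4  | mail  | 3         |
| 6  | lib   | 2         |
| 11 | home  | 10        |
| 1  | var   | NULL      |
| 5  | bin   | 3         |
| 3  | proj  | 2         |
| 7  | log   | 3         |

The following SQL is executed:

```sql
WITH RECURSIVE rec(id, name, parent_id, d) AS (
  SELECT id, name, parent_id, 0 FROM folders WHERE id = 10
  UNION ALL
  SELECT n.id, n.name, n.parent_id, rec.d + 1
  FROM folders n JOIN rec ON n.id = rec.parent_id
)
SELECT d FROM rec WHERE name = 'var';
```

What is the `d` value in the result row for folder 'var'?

3

Base: id=10 (opt), parent_id=6, d 0.
Iteration 1: join on id=6 -> lib (id 6, parent_id=2, d 1).
Iteration 2: join on id=2 -> music (id 2, parent_id=1, d 2).
Iteration 3: join on id=1 -> var (id 1, parent_id=NULL, d 3).
Iteration 4: parent_id is NULL; no match; recursion stops.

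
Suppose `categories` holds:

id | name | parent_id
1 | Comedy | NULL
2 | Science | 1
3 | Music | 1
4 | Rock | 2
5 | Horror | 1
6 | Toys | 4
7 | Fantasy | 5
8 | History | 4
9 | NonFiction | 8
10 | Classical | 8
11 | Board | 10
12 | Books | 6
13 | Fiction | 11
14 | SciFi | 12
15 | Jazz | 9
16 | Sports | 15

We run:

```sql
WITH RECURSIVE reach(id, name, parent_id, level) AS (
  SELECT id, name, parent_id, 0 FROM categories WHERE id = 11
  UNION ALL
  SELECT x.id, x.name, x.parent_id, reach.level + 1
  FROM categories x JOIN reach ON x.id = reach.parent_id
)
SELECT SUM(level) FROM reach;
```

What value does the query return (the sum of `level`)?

15

Base: id=11 (Board), parent_id=10, level 0.
Iteration 1: join on id=10 -> Classical (id 10, parent_id=8, level 1).
Iteration 2: join on id=8 -> History (id 8, parent_id=4, level 2).
Iteration 3: join on id=4 -> Rock (id 4, parent_id=2, level 3).
Iteration 4: join on id=2 -> Science (id 2, parent_id=1, level 4).
Iteration 5: join on id=1 -> Comedy (id 1, parent_id=NULL, level 5).
Iteration 6: parent_id is NULL; no match; recursion stops.
SUM(level) = 0 + 1 + 2 + 3 + 4 + 5 = 15.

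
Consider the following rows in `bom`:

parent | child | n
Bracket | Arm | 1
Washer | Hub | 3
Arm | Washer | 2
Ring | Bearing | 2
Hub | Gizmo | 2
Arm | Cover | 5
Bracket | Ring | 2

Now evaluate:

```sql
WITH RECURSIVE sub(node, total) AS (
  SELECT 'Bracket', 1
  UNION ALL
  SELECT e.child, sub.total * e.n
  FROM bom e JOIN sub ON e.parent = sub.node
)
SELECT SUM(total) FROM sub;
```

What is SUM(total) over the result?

33

Base: (Bracket, total=1).
Iteration 1: components of {Bracket} -> Arm = 1*1 = 1, Ring = 1*2 = 2.
Iteration 2: components of {Arm,Ring} -> Bearing = 2*2 = 4, Cover = 1*5 = 5, Washer = 1*2 = 2.
Iteration 3: components of {Bearing,Cover,Washer} -> Hub = 2*3 = 6.
Iteration 4: components of {Hub} -> Gizmo = 6*2 = 12.
Iteration 5: no further components; recursion stops.
SUM(total) = 1 + 2 + 1 + 4 + 5 + 2 + 6 + 12 = 33.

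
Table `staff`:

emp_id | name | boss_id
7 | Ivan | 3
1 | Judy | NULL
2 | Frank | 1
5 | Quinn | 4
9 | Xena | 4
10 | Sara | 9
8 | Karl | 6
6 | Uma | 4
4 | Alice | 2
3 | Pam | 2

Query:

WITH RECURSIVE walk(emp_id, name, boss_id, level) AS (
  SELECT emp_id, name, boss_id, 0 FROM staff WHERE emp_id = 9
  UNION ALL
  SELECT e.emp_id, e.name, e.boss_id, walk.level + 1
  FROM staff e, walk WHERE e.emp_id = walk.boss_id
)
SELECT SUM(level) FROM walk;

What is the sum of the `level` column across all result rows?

Base: emp_id=9 (Xena), boss_id=4, level 0.
Iteration 1: join on emp_id=4 -> Alice (id 4, boss_id=2, level 1).
Iteration 2: join on emp_id=2 -> Frank (id 2, boss_id=1, level 2).
Iteration 3: join on emp_id=1 -> Judy (id 1, boss_id=NULL, level 3).
Iteration 4: boss_id is NULL; no match; recursion stops.
SUM(level) = 0 + 1 + 2 + 3 = 6.

6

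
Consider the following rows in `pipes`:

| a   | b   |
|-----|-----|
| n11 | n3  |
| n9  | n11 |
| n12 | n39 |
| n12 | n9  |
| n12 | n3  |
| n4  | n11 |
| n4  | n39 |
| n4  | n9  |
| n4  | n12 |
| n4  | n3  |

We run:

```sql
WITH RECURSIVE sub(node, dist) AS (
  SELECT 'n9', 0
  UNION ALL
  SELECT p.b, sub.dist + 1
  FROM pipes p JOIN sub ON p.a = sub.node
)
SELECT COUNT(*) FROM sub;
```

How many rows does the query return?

3

Base: (n9, dist=0).
Iteration 1: edges from {n9} -> (n11, dist=1).
Iteration 2: edges from {n11} -> (n3, dist=2).
Iteration 3: no outgoing edges from {n3}; recursion stops.
Total rows emitted: 3.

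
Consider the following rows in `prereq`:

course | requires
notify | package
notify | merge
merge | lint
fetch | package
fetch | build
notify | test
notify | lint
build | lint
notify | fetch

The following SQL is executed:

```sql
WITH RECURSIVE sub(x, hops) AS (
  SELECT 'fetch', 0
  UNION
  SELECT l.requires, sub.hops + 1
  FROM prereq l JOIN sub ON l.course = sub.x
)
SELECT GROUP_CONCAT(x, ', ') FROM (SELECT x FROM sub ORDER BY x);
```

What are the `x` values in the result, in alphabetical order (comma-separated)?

Base: (fetch, hops=0).
Iteration 1: edges from {fetch} -> (build, hops=1), (package, hops=1).
Iteration 2: edges from {build,package} -> (lint, hops=2).
Iteration 3: no outgoing edges from {lint}; recursion stops.

build, fetch, lint, package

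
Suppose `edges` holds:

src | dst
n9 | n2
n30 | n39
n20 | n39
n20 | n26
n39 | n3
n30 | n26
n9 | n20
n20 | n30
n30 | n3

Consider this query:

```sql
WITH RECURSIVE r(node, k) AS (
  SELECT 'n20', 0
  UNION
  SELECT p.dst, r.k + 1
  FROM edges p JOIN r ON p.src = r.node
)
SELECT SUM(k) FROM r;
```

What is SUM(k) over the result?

Base: (n20, k=0).
Iteration 1: edges from {n20} -> (n26, k=1), (n30, k=1), (n39, k=1).
Iteration 2: edges from {n26,n30,n39} -> (n26, k=2), (n3, k=2), (n39, k=2). [UNION drops 1 duplicate row(s)]
Iteration 3: edges from {n26,n3,n39} -> (n3, k=3).
Iteration 4: no outgoing edges from {n3}; recursion stops.
SUM(k) = 0 + 1 + 1 + 1 + 2 + 2 + 2 + 3 = 12.

12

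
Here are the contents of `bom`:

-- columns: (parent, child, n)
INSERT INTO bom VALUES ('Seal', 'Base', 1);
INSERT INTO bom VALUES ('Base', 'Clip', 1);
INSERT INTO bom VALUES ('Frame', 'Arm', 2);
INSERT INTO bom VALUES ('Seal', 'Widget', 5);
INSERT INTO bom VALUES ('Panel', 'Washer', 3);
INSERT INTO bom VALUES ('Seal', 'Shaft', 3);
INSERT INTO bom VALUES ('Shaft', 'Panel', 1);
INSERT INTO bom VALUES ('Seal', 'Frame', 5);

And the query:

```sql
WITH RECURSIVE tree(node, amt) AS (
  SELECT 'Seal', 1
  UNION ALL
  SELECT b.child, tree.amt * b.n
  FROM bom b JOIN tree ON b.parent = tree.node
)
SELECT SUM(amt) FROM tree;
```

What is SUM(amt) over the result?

Base: (Seal, amt=1).
Iteration 1: components of {Seal} -> Base = 1*1 = 1, Frame = 1*5 = 5, Shaft = 1*3 = 3, Widget = 1*5 = 5.
Iteration 2: components of {Base,Frame,Shaft,Widget} -> Arm = 5*2 = 10, Clip = 1*1 = 1, Panel = 3*1 = 3.
Iteration 3: components of {Arm,Clip,Panel} -> Washer = 3*3 = 9.
Iteration 4: no further components; recursion stops.
SUM(amt) = 1 + 3 + 5 + 1 + 5 + 3 + 10 + 1 + 9 = 38.

38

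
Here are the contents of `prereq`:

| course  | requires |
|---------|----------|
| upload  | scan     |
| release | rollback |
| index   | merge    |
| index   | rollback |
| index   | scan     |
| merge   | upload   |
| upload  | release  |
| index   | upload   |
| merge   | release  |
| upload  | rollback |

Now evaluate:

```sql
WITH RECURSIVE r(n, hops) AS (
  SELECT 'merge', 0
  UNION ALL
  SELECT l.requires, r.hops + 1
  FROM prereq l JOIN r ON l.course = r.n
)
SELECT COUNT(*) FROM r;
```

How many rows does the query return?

8

Base: (merge, hops=0).
Iteration 1: edges from {merge} -> (release, hops=1), (upload, hops=1).
Iteration 2: edges from {release,upload} -> (release, hops=2), (rollback, hops=2) x2, (scan, hops=2). [UNION ALL keeps all 4 new rows, including repeats]
Iteration 3: edges from {release,rollback,scan} -> (rollback, hops=3).
Iteration 4: no outgoing edges from {rollback}; recursion stops.
Total rows emitted: 8.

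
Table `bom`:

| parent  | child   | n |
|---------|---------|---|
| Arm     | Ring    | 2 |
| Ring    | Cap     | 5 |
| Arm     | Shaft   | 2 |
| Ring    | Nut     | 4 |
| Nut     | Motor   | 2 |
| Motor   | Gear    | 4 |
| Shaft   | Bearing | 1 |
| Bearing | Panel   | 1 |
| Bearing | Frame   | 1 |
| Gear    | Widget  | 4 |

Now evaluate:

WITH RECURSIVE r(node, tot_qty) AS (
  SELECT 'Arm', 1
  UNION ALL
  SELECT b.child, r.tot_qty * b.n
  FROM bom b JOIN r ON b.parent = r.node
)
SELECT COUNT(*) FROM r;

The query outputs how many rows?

11

Base: (Arm, tot_qty=1).
Iteration 1: components of {Arm} -> Ring = 1*2 = 2, Shaft = 1*2 = 2.
Iteration 2: components of {Ring,Shaft} -> Bearing = 2*1 = 2, Cap = 2*5 = 10, Nut = 2*4 = 8.
Iteration 3: components of {Bearing,Cap,Nut} -> Frame = 2*1 = 2, Motor = 8*2 = 16, Panel = 2*1 = 2.
Iteration 4: components of {Frame,Motor,Panel} -> Gear = 16*4 = 64.
Iteration 5: components of {Gear} -> Widget = 64*4 = 256.
Iteration 6: no further components; recursion stops.
Total rows emitted: 11.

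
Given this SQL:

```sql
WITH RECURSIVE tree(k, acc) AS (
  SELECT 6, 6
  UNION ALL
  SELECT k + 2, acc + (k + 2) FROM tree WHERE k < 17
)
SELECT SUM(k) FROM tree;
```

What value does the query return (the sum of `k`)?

Base: k=6, acc=6.
Iteration 1: 6 < 17 holds -> k = 6 + 2 = 8, acc = 6 + 8 = 14.
Iteration 2: 8 < 17 holds -> k = 8 + 2 = 10, acc = 14 + 10 = 24.
Iteration 3: 10 < 17 holds -> k = 10 + 2 = 12, acc = 24 + 12 = 36.
Iteration 4: 12 < 17 holds -> k = 12 + 2 = 14, acc = 36 + 14 = 50.
Iteration 5: 14 < 17 holds -> k = 14 + 2 = 16, acc = 50 + 16 = 66.
Iteration 6: 16 < 17 holds -> k = 16 + 2 = 18, acc = 66 + 18 = 84.
Iteration 7: 18 < 17 fails; recursion stops.
SUM(k) = 6 + 8 + 10 + 12 + 14 + 16 + 18 = 84.

84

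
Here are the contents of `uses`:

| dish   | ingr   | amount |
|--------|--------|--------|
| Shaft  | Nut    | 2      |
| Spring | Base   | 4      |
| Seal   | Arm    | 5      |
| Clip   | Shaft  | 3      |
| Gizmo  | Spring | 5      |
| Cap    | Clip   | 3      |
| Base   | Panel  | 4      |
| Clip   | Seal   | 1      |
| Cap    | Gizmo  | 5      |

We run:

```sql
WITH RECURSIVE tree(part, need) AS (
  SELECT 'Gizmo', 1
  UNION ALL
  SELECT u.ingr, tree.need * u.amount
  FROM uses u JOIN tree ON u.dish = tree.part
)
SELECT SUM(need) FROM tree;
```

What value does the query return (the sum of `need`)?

106

Base: (Gizmo, need=1).
Iteration 1: components of {Gizmo} -> Spring = 1*5 = 5.
Iteration 2: components of {Spring} -> Base = 5*4 = 20.
Iteration 3: components of {Base} -> Panel = 20*4 = 80.
Iteration 4: no further components; recursion stops.
SUM(need) = 1 + 5 + 20 + 80 = 106.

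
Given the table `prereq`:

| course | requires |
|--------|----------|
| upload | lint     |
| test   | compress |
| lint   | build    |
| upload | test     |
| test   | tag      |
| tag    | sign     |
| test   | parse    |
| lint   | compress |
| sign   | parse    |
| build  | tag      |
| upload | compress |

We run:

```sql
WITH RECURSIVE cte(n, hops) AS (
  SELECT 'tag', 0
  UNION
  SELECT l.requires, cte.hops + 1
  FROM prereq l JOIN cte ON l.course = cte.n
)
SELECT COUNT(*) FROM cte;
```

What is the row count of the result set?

3

Base: (tag, hops=0).
Iteration 1: edges from {tag} -> (sign, hops=1).
Iteration 2: edges from {sign} -> (parse, hops=2).
Iteration 3: no outgoing edges from {parse}; recursion stops.
Total rows emitted: 3.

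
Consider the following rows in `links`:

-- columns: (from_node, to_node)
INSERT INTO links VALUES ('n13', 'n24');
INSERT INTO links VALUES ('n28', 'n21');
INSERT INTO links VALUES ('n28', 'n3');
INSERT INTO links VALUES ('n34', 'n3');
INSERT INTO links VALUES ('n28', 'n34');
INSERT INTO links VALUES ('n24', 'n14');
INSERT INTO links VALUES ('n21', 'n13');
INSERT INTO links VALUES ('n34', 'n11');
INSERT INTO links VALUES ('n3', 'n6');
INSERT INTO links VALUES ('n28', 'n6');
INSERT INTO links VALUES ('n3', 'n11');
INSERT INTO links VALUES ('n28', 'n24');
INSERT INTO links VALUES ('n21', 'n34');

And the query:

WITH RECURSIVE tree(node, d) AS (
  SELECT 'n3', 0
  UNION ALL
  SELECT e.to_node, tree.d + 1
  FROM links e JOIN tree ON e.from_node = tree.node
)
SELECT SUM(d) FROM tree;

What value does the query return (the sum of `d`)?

2

Base: (n3, d=0).
Iteration 1: edges from {n3} -> (n11, d=1), (n6, d=1).
Iteration 2: no outgoing edges from {n11,n6}; recursion stops.
SUM(d) = 0 + 1 + 1 = 2.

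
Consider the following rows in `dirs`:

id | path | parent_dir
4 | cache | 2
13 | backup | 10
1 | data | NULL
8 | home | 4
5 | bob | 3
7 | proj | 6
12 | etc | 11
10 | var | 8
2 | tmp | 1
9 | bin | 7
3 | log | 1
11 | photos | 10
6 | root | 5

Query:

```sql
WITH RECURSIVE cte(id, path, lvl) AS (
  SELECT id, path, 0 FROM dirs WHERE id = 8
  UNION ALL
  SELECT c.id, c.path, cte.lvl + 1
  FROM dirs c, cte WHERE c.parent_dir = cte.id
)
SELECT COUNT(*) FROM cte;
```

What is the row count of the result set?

Base: id=8 (home) at lvl 0.
Iteration 1: rows with parent_dir in {8} -> var (id 10, lvl 1).
Iteration 2: rows with parent_dir in {10} -> photos (id 11, lvl 2), backup (id 13, lvl 2).
Iteration 3: rows with parent_dir in {11,13} -> etc (id 12, lvl 3).
Iteration 4: no rows with parent_dir in {12}; recursion stops.
Total rows emitted: 5.

5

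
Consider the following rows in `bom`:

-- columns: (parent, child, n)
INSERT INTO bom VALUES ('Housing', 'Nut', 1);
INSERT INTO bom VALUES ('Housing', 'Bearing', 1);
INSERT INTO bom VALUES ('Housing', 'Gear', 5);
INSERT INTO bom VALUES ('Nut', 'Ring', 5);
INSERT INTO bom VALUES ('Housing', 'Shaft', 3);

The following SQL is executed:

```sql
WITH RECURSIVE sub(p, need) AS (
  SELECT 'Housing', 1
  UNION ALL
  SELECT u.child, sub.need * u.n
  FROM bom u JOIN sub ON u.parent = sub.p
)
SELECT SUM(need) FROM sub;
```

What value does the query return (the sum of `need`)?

16

Base: (Housing, need=1).
Iteration 1: components of {Housing} -> Bearing = 1*1 = 1, Gear = 1*5 = 5, Nut = 1*1 = 1, Shaft = 1*3 = 3.
Iteration 2: components of {Bearing,Gear,Nut,Shaft} -> Ring = 1*5 = 5.
Iteration 3: no further components; recursion stops.
SUM(need) = 1 + 1 + 1 + 5 + 3 + 5 = 16.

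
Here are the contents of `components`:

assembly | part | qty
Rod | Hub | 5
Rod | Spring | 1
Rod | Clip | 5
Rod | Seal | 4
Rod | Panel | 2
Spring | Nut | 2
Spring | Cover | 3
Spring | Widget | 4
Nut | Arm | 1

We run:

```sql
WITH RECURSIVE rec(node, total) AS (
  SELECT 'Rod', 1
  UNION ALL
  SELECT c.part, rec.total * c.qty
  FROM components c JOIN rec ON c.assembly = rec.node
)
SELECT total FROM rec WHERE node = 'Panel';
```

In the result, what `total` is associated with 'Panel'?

2

Base: (Rod, total=1).
Iteration 1: components of {Rod} -> Clip = 1*5 = 5, Hub = 1*5 = 5, Panel = 1*2 = 2, Seal = 1*4 = 4, Spring = 1*1 = 1.
Iteration 2: components of {Clip,Hub,Panel,Seal,Spring} -> Cover = 1*3 = 3, Nut = 1*2 = 2, Widget = 1*4 = 4.
Iteration 3: components of {Cover,Nut,Widget} -> Arm = 2*1 = 2.
Iteration 4: no further components; recursion stops.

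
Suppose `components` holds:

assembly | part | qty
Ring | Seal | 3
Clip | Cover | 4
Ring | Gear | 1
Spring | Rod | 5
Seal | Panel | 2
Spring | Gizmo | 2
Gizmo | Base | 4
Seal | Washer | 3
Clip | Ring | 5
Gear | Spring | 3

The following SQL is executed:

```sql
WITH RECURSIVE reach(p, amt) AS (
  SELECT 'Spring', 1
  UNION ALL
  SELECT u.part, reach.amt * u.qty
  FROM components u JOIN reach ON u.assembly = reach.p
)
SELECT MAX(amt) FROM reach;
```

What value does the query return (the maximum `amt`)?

8

Base: (Spring, amt=1).
Iteration 1: components of {Spring} -> Gizmo = 1*2 = 2, Rod = 1*5 = 5.
Iteration 2: components of {Gizmo,Rod} -> Base = 2*4 = 8.
Iteration 3: no further components; recursion stops.
amt values: 1, 5, 2, 8; the maximum is 8.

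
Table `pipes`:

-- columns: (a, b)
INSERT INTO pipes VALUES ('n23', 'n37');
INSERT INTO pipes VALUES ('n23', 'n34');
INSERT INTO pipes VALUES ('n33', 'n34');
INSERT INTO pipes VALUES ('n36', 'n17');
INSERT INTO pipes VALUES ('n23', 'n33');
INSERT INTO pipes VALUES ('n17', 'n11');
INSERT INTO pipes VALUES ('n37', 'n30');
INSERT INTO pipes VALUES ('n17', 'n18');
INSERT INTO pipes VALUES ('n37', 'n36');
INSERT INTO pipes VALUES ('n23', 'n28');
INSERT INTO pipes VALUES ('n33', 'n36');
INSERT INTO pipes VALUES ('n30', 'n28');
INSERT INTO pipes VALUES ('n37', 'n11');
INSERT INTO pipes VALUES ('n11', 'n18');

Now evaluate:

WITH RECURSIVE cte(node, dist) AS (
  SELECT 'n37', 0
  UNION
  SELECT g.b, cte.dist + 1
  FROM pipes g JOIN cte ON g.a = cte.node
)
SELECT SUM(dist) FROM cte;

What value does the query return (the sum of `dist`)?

19

Base: (n37, dist=0).
Iteration 1: edges from {n37} -> (n11, dist=1), (n30, dist=1), (n36, dist=1).
Iteration 2: edges from {n11,n30,n36} -> (n17, dist=2), (n18, dist=2), (n28, dist=2).
Iteration 3: edges from {n17,n18,n28} -> (n11, dist=3), (n18, dist=3).
Iteration 4: edges from {n11,n18} -> (n18, dist=4).
Iteration 5: no outgoing edges from {n18}; recursion stops.
SUM(dist) = 0 + 1 + 1 + 1 + 2 + 2 + 2 + 3 + 3 + 4 = 19.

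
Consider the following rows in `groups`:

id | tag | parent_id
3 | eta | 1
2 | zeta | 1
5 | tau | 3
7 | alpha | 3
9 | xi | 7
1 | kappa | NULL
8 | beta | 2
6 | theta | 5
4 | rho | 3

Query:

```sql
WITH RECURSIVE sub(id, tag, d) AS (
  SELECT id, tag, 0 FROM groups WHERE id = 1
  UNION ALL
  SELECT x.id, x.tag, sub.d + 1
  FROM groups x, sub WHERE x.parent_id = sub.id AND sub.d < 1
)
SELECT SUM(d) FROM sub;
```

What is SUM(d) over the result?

2

Base: id=1 (kappa) at d 0.
Iteration 1: rows with parent_id in {1} -> zeta (id 2, d 1), eta (id 3, d 1).
Iteration 2: d < 1 fails for all current rows; recursion stops.
SUM(d) = 0 + 1 + 1 = 2.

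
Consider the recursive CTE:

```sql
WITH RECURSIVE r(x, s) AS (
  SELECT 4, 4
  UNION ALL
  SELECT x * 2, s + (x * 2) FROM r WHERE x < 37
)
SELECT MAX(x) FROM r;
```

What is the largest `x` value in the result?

Base: x=4, s=4.
Iteration 1: 4 < 37 holds -> x = 4 * 2 = 8, s = 4 + 8 = 12.
Iteration 2: 8 < 37 holds -> x = 8 * 2 = 16, s = 12 + 16 = 28.
Iteration 3: 16 < 37 holds -> x = 16 * 2 = 32, s = 28 + 32 = 60.
Iteration 4: 32 < 37 holds -> x = 32 * 2 = 64, s = 60 + 64 = 124.
Iteration 5: 64 < 37 fails; recursion stops.
x values: 4, 8, 16, 32, 64; the maximum is 64.

64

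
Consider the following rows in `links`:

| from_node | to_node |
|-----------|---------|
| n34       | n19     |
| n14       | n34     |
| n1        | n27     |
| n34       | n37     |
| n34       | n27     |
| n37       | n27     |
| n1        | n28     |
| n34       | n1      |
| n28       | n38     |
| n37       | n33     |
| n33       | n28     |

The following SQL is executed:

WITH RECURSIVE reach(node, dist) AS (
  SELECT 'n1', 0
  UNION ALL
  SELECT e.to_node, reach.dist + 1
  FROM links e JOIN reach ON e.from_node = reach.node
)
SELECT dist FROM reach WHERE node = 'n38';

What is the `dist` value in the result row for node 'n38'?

Base: (n1, dist=0).
Iteration 1: edges from {n1} -> (n27, dist=1), (n28, dist=1).
Iteration 2: edges from {n27,n28} -> (n38, dist=2).
Iteration 3: no outgoing edges from {n38}; recursion stops.

2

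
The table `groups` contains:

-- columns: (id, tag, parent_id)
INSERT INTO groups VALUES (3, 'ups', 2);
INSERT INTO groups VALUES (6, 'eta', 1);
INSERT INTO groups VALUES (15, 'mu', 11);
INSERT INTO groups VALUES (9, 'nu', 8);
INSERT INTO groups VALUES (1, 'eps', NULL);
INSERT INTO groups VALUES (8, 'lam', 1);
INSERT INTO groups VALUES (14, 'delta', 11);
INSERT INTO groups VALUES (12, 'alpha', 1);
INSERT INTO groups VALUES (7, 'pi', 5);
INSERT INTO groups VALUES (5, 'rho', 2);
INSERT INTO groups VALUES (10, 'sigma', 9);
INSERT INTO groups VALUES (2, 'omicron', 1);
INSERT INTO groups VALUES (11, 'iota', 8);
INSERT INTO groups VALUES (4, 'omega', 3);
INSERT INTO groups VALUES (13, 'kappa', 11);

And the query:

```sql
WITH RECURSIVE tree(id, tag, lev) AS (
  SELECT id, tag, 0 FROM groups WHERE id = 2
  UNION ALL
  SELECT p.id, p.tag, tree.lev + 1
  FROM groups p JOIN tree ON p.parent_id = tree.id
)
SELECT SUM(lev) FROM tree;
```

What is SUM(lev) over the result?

Base: id=2 (omicron) at lev 0.
Iteration 1: rows with parent_id in {2} -> ups (id 3, lev 1), rho (id 5, lev 1).
Iteration 2: rows with parent_id in {3,5} -> omega (id 4, lev 2), pi (id 7, lev 2).
Iteration 3: no rows with parent_id in {4,7}; recursion stops.
SUM(lev) = 0 + 1 + 1 + 2 + 2 = 6.

6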